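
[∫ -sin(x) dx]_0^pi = -2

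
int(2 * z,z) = z^2 + C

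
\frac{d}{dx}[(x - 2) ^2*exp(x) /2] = x^2*exp(x)/2 - x*exp(x)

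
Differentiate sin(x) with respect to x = cos(x)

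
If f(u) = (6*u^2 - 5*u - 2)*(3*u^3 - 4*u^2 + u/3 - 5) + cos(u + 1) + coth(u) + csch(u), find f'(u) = 90*u^4 - 156*u^3 + 48*u^2 - 142*u/3 - sin(u + 1) + 73/3 - cosh(u)/sinh(u)^2 - 1/sinh(u)^2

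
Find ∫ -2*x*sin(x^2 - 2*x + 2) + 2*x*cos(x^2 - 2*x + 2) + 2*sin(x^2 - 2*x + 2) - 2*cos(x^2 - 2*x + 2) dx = sin((x - 1)^2 + 1) + cos((x - 1)^2 + 1) + C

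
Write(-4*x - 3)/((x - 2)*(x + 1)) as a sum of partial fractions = -1/(3*(x + 1)) - 11/(3*(x - 2))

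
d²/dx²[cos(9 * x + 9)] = -81*cos(9*x + 9)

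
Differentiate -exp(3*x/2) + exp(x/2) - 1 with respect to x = -3*exp(3*x/2)/2 + exp(x/2)/2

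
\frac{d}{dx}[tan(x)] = cos(x)^(-2)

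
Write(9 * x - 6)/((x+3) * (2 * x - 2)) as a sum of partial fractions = 33/(8*(x + 3)) + 3/(8*(x - 1))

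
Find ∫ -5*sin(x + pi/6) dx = 5*cos(x + pi/6) + C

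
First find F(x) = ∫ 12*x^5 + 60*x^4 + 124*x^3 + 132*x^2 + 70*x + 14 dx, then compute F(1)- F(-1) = 140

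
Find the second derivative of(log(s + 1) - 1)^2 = (4 - 2*log(s + 1))/(s^2 + 2*s + 1)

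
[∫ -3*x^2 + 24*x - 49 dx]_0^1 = -38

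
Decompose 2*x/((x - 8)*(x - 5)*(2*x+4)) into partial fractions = -1/(35*(x + 2)) - 5/(21*(x - 5)) + 4/(15*(x - 8))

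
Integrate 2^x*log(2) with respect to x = 2^x + C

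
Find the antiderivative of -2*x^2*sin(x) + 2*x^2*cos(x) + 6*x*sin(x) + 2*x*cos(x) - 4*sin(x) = 2*sqrt(2)*(x^2 - x + 1)*sin(x + pi/4) + C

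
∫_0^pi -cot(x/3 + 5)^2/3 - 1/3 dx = cot(pi/3 + 5) - cot(5)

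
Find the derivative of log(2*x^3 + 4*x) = (3*x^2 + 2)/(x^3 + 2*x)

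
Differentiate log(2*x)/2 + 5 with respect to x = 1/(2*x)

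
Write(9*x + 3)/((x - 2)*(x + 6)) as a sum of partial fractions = 51/(8*(x + 6)) + 21/(8*(x - 2))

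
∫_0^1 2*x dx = 1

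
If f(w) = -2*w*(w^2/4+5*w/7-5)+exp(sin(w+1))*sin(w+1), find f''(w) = -3*w - exp(sin(w + 1))*sin(w + 1)^2 + exp(sin(w + 1))*sin(w + 1)*cos(w + 1)^2 - exp(sin(w + 1))*sin(w + 1) + 2*exp(sin(w + 1))*cos(w + 1)^2 - 20/7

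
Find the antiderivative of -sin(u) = cos(u) + C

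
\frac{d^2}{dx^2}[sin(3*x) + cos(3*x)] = -9*sin(3*x) - 9*cos(3*x)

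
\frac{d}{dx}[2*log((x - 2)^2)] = 4/(x - 2)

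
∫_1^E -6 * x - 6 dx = -3*exp(2) - 6*E + 9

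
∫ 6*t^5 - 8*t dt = t^6 - 4*t^2 + C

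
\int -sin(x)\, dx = cos(x) + C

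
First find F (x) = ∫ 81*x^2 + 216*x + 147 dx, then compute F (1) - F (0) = 282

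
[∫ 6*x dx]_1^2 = 9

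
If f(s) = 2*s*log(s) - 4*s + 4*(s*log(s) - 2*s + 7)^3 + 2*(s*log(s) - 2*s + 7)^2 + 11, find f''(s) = (24*s^2*log(s)^3 - 84*s^2*log(s)^2 + 72*s^2*log(s) + 172*s*log(s)^2 - 172*s*log(s) - 172*s + 618)/s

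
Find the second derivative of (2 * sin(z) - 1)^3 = -12*sin(z) + 18*sin(3*z) - 24*cos(2*z)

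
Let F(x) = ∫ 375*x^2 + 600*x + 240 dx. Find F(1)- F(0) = 665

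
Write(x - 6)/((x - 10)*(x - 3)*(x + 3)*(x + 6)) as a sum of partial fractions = 1/(36*(x + 6)) - 1/(26*(x + 3)) + 1/(126*(x - 3)) + 1/(364*(x - 10))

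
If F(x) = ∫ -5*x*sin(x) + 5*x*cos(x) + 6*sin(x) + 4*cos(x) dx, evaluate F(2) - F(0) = 9*cos(2) + 1 + 9*sin(2)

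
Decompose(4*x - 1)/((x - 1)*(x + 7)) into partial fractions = 29/(8*(x + 7)) + 3/(8*(x - 1))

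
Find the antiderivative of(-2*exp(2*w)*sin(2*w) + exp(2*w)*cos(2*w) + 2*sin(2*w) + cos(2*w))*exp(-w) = 2*cos(2*w)*sinh(w) + C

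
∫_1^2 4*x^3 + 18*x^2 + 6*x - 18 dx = 48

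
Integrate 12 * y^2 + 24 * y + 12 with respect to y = 4*y^3 + 12*y^2 + 12*y + C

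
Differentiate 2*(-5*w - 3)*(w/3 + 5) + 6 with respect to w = -20*w/3 - 52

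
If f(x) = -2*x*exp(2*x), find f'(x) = -4*x*exp(2*x) - 2*exp(2*x)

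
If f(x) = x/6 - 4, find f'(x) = 1/6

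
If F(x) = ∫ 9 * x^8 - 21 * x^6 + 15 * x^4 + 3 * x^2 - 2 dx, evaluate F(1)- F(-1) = 0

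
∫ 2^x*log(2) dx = 2^x + C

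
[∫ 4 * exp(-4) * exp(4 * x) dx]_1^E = -1 + exp(-4 + 4*E)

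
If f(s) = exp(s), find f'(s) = exp(s)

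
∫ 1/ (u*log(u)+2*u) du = log(2*log(u) + 4) + C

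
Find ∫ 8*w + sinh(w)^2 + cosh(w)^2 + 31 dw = 4*w^2 + 31*w + sinh(2*w)/2 + C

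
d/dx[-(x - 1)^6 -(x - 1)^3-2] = -6*x^5 + 30*x^4 - 60*x^3 + 57*x^2 - 24*x + 3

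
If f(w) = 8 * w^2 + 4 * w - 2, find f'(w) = 16*w + 4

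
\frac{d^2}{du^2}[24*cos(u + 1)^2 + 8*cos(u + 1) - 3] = -8*cos(u + 1) - 48*cos(2*u + 2)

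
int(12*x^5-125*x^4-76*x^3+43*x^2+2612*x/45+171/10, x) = 2*x^6 - 25*x^5 - 19*x^4 + 43*x^3/3 + 1306*x^2/45 + 171*x/10 + C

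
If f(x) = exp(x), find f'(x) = exp(x)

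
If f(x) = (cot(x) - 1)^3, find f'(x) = -3*(1 + tan(x)^(-2))*(tan(x) - 1)^2/tan(x)^2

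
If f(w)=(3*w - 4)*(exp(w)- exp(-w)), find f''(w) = (3*w*exp(2*w) - 3*w + 2*exp(2*w) + 10)*exp(-w)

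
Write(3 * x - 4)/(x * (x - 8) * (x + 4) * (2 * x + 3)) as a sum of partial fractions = -68/(285*(2*x + 3)) + 1/(15*(x + 4)) + 5/(456*(x - 8)) + 1/(24*x)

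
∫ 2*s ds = s^2 + C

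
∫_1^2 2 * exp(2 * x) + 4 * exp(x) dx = -(2 + E)^2 + (2 + exp(2))^2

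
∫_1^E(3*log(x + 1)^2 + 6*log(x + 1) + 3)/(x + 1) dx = -(log(2) + 1)^3 + (1 + log(1 + E))^3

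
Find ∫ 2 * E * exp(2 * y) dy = exp(2*y + 1) + C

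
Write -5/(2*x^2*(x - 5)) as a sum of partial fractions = -1/(10*(x - 5)) + 1/(10*x) + 1/(2*x^2)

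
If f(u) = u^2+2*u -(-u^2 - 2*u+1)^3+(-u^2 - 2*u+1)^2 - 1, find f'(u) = 6*u^5 + 30*u^4 + 40*u^3 - 12*u + 4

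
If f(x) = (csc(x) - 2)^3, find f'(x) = -3*(2*sin(x) - 1)^2*cos(x)/sin(x)^4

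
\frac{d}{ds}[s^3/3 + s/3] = s^2 + 1/3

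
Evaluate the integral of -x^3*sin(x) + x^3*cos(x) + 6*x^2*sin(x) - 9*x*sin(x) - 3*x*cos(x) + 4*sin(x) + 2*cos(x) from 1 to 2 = cos(2) + sin(2)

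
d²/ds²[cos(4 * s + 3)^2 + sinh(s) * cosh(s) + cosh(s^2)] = 4*s^2*cosh(s^2) + 32*sin(4*s + 3)^2 - 32*cos(4*s + 3)^2 + 2*sinh(2*s) + 2*sinh(s^2)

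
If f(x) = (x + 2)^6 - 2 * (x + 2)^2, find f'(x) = 6*x^5 + 60*x^4 + 240*x^3 + 480*x^2 + 476*x + 184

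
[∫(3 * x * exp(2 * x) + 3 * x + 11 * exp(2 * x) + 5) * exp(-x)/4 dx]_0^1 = -11*exp(-1)/4 + 11*E/4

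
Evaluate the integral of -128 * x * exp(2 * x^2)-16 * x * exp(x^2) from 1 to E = -32*exp(2*exp(2)) - 8*exp(exp(2)) + 8*E + 32*exp(2)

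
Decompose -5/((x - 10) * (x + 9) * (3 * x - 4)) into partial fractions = 45/(806*(3*x - 4)) - 5/(589*(x + 9)) - 5/(494*(x - 10))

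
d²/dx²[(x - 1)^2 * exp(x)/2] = x^2*exp(x)/2 + x*exp(x) - exp(x)/2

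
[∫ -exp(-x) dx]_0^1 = -1 + exp(-1)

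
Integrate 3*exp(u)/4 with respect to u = 3*exp(u)/4 + C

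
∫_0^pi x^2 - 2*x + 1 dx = 1/3 + (-1 + pi)^3/3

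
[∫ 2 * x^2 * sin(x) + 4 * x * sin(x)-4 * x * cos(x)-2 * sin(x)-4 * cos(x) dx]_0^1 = -4*cos(1) - 2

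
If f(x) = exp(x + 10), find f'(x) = exp(x + 10)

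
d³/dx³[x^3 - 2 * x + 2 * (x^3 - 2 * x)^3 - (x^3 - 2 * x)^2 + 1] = 1008*x^6 - 2520*x^4 - 120*x^3 + 1440*x^2 + 96*x - 90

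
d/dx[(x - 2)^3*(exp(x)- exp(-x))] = (x^3*exp(2*x) + x^3 - 3*x^2*exp(2*x) - 9*x^2 + 24*x + 4*exp(2*x) - 20)*exp(-x)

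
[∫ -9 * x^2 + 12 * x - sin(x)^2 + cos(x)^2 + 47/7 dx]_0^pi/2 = pi*(-21*pi^2 + 188 + 84*pi)/56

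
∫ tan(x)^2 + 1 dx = tan(x) + C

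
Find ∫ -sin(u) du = cos(u) + C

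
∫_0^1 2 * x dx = 1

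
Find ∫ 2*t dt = t^2 + C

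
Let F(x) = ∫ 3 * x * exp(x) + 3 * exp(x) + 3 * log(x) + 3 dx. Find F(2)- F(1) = -3*E + 6*log(2) + 6*exp(2)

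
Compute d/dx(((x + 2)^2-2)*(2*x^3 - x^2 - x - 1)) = 10*x^4 + 28*x^3 - 3*x^2 - 14*x - 6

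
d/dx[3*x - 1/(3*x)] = (9*x^2 + 1)/(3*x^2)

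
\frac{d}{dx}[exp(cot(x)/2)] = -exp(1/(2*tan(x)))/(2*sin(x)^2)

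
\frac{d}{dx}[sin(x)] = cos(x)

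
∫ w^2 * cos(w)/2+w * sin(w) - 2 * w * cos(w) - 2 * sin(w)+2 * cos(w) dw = (w - 2)^2*sin(w)/2 + C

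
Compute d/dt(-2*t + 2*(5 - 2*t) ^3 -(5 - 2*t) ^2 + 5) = -48*t^2 + 232*t - 282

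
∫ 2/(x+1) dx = 2*log(x + 1) + C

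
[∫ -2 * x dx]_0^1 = -1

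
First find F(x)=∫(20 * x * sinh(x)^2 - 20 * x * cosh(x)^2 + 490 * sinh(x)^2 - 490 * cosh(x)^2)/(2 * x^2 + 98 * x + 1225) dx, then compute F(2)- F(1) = -5*log(2858/49) + 5*log(2650/49)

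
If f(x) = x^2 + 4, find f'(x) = 2*x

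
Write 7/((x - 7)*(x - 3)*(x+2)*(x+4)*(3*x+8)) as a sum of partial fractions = -567/(3944*(3*x + 8)) + 1/(88*(x + 4)) + 7/(180*(x + 2)) - 1/(340*(x - 3)) + 7/(11484*(x - 7))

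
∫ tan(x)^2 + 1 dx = tan(x) + C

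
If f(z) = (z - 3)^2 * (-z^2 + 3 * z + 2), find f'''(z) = 54 - 24*z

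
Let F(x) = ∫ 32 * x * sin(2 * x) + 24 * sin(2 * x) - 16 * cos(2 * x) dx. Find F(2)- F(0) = 12 - 44*cos(4)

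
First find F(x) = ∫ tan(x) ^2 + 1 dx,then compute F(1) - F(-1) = 2*tan(1)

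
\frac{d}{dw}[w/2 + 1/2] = 1/2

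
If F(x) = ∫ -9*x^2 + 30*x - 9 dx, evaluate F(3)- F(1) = 24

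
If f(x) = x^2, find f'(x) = 2*x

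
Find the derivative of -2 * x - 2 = -2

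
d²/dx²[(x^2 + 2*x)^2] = 12*x^2 + 24*x + 8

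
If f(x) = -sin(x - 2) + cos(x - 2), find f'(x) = -sin(x - 2) - cos(x - 2)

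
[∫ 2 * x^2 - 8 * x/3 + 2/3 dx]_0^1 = 0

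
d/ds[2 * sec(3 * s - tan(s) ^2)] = -4*tan(s)^3*tan(3*s - tan(s)^2)*sec(3*s - tan(s)^2) - 4*tan(s)*tan(3*s - tan(s)^2)*sec(3*s - tan(s)^2) + 6*tan(3*s - tan(s)^2)*sec(3*s - tan(s)^2)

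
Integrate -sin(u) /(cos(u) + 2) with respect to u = log(cos(u)/2 + 1) + C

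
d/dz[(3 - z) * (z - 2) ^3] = -4*z^3 + 27*z^2 - 60*z + 44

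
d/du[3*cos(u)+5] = -3*sin(u)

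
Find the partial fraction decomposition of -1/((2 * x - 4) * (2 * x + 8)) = 1/(24*(x + 4)) - 1/(24*(x - 2))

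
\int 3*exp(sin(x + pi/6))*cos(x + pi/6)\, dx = 3*exp(sin(x + pi/6)) + C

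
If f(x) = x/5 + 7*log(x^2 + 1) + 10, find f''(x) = (14 - 14*x^2)/(x^4 + 2*x^2 + 1)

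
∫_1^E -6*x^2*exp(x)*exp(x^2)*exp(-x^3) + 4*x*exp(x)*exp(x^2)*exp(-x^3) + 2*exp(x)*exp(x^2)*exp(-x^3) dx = -2*E + 2*exp(-exp(3) + E + exp(2))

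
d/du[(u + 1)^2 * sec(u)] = (u^2*sin(u)/cos(u) + 2*u*sin(u)/cos(u) + 2*u + sin(u)/cos(u) + 2)/cos(u)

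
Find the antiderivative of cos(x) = sin(x) + C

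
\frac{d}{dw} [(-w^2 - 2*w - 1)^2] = 4*w^3 + 12*w^2 + 12*w + 4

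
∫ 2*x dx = x^2 + C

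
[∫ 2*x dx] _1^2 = 3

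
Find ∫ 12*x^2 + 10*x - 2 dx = 4*x^3 + 5*x^2 - 2*x + C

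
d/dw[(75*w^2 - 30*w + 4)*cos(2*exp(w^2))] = -300*w^3*exp(w^2)*sin(2*exp(w^2)) + 120*w^2*exp(w^2)*sin(2*exp(w^2)) - 16*w*exp(w^2)*sin(2*exp(w^2)) + 150*w*cos(2*exp(w^2)) - 30*cos(2*exp(w^2))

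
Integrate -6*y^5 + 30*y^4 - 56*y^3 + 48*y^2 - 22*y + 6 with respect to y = -y^6 + 6*y^5 - 14*y^4 + 16*y^3 - 11*y^2 + 6*y + C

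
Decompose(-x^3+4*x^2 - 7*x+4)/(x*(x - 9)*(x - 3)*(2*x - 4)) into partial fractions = -1/(14*(x - 2)) + 2/(9*(x - 3)) - 116/(189*(x - 9)) - 1/(27*x)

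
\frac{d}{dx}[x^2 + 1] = 2*x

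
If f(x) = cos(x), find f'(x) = -sin(x)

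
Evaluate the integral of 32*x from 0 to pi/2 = 4*pi^2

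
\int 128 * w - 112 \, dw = 64*w^2 - 112*w + C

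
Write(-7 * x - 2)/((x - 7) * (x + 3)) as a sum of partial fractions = -19/(10*(x + 3)) - 51/(10*(x - 7))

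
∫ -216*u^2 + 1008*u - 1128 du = -72*u^3 + 504*u^2 - 1128*u + C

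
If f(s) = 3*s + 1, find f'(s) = 3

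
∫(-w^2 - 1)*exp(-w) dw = ((w + 1)^2 + 2)*exp(-w) + C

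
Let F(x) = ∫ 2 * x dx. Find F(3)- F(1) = 8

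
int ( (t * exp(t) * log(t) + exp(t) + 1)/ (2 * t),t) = (exp(t) + 1)*log(t)/2 + C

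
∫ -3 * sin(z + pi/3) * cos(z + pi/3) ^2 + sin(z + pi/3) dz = cos(z + pi/3)^3 - cos(z + pi/3) + C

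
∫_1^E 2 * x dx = -1 + exp(2)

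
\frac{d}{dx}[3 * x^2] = 6*x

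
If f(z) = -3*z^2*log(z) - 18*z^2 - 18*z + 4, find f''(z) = -6*log(z) - 45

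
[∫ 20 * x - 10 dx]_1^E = -10*E + 10*exp(2)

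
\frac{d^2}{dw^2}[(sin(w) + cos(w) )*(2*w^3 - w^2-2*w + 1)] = -2*sqrt(2)*w^3*sin(w + pi/4) - 11*w^2*sin(w) + 13*w^2*cos(w) + 18*w*sin(w) + 10*w*cos(w) + sin(w) - 7*cos(w)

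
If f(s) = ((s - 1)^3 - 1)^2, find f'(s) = 6*s^5 - 30*s^4 + 60*s^3 - 66*s^2 + 42*s - 12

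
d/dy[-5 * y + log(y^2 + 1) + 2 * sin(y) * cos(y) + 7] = (-4*y^2*sin(y)^2 - 3*y^2 + 2*y - 4*sin(y)^2 - 3)/(y^2 + 1)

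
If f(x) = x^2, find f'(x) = 2*x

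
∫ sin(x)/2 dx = -cos(x)/2 + C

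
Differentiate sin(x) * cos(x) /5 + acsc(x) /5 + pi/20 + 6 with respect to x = (-2*x^2*sqrt(1 - 1/x^2)*sin(x)^2 + x^2*sqrt(1 - 1/x^2) - 1)/(5*x^2*sqrt(1 - 1/x^2))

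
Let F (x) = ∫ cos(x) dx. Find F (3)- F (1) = -sin(1) + sin(3)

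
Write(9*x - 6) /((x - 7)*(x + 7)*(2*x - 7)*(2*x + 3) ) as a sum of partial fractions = -39/(935*(2*x + 3)) - 17/(245*(2*x - 7)) + 23/(1078*(x + 7)) + 57/(1666*(x - 7))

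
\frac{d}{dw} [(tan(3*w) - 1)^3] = 9*(tan(3*w) - 1)^2/cos(3*w)^2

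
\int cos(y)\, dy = sin(y) + C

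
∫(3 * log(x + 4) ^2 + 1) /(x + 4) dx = log(x + 4)^3 + log(x + 4) + C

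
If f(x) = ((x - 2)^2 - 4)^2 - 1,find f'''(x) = 24*x - 48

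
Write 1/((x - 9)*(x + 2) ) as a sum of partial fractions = -1/(11*(x + 2)) + 1/(11*(x - 9))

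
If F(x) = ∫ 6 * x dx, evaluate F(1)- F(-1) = 0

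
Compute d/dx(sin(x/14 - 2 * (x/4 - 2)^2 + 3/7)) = (58 - 7*x)*cos((7*x^2 - 116*x + 424)/56)/28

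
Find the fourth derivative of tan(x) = 24*tan(x)^5 + 40*tan(x)^3 + 16*tan(x)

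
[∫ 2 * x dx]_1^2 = 3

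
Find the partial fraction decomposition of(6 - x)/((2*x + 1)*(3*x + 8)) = -2/(3*x + 8) + 1/(2*x + 1)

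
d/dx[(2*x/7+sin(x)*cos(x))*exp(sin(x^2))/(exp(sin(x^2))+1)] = (4*x^2*cos(x^2) - 7*x*sin(x*(x - 2))/2 + 7*x*sin(x*(x + 2))/2 + 7*exp(sin(x^2))*cos(2*x) + 2*exp(sin(x^2)) + 7*cos(2*x) + 2)*exp(sin(x^2))/(7*(exp(sin(x^2)) + 1)^2)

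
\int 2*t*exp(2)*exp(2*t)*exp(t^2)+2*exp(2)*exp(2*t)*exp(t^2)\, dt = exp((t + 1)^2 + 1) + C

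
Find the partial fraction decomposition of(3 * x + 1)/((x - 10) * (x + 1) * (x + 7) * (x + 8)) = 23/(126*(x + 8)) - 10/(51*(x + 7)) + 1/(231*(x + 1)) + 31/(3366*(x - 10))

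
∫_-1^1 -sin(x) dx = 0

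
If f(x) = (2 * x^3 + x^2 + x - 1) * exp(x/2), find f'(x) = x^3*exp(x/2) + 13*x^2*exp(x/2)/2 + 5*x*exp(x/2)/2 + exp(x/2)/2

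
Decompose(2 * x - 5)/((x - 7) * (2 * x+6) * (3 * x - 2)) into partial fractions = 3/(38*(3*x - 2)) - 1/(20*(x + 3)) + 9/(380*(x - 7))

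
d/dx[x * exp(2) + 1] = exp(2)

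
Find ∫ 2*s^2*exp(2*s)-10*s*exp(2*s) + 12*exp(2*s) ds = (s - 3)^2*exp(2*s) + C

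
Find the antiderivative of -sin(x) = cos(x) + C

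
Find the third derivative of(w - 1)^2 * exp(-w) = (-w^2 + 8*w - 13)*exp(-w)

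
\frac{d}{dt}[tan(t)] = cos(t)^(-2)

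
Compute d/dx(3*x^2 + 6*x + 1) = 6*x + 6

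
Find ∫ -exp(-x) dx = exp(-x) + C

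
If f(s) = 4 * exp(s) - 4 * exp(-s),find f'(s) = (4*exp(2*s) + 4)*exp(-s)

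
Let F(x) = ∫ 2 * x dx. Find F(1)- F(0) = 1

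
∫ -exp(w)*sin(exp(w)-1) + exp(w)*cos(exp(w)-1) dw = sqrt(2)*cos(-exp(w) + pi/4 + 1) + C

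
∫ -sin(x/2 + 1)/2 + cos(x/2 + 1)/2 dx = sqrt(2)*sin(x/2 + pi/4 + 1) + C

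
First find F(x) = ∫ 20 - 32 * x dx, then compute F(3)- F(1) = -88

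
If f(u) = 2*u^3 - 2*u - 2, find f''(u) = 12*u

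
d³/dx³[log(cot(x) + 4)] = 2*(-17*tan(x)^3 + 4*tan(x)^2 - 65*tan(x) - 8 - 49/tan(x) - 12/tan(x)^2 - 1/tan(x)^3)/(4*tan(x) + 1)^3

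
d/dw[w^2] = 2*w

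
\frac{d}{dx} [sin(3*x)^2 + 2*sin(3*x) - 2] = 6*(sin(3*x) + 1)*cos(3*x)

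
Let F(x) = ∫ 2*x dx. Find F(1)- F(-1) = 0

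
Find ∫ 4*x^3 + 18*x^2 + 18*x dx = x^4 + 6*x^3 + 9*x^2 + C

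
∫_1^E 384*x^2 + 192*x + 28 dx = -254 + 4*E + 2*(1 + 4*E)^3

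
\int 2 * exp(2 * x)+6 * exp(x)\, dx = (exp(x) + 6)*exp(x) + C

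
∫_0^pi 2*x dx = pi^2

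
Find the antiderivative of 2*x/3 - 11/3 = x^2/3 - 11*x/3 + C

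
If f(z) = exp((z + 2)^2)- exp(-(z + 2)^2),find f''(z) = (4*z^2*exp(2*z^2 + 8*z + 8) - 4*z^2 + 16*z*exp(2*z^2 + 8*z + 8) - 16*z + 18*exp(2*z^2 + 8*z + 8) - 14)*exp(-z^2 - 4*z - 4)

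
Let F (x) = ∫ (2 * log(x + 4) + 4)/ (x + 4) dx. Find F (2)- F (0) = -(log(4) + 2)^2 + (log(6) + 2)^2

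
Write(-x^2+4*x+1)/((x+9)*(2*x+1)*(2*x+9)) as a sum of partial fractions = 149/(144*(2*x + 9)) - 5/(272*(2*x + 1)) - 116/(153*(x + 9))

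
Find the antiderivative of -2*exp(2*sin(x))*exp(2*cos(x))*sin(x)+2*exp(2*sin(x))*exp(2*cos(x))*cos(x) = exp(2*sqrt(2)*sin(x + pi/4)) + C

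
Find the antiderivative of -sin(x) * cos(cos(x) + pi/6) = sin(cos(x) + pi/6) + C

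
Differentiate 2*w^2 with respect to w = 4*w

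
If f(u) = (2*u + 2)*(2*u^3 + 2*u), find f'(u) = 16*u^3 + 12*u^2 + 8*u + 4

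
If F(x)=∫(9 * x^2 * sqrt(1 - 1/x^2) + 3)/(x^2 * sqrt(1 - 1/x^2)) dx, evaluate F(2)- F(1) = pi + 9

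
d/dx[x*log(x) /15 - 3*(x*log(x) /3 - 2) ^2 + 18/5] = -2*x*log(x)^2/3 - 2*x*log(x)/3 + 61*log(x)/15 + 61/15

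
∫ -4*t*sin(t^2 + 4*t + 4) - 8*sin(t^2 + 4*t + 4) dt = 2*cos((t + 2)^2) + C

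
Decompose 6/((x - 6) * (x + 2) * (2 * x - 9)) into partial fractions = -8/(13*(2*x - 9)) + 3/(52*(x + 2)) + 1/(4*(x - 6))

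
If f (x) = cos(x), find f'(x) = -sin(x)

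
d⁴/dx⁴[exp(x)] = exp(x)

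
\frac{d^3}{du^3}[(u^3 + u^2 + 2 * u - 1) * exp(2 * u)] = 8*u^3*exp(2*u) + 44*u^2*exp(2*u) + 76*u*exp(2*u) + 34*exp(2*u)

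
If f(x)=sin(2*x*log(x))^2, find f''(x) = (-8*x*log(x)^2*sin(2*x*log(x))^2 + 8*x*log(x)^2*cos(2*x*log(x))^2 - 16*x*log(x)*sin(2*x*log(x))^2 + 16*x*log(x)*cos(2*x*log(x))^2 - 8*x*sin(2*x*log(x))^2 + 8*x*cos(2*x*log(x))^2 + 2*sin(4*x*log(x)))/x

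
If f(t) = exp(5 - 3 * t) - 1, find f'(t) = -3*exp(5 - 3*t)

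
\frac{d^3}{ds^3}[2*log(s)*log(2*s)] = (8*log(s) - 12 + 4*log(2))/s^3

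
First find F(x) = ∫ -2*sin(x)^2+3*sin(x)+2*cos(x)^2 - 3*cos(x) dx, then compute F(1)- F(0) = -3*sqrt(2)*sin(pi/4 + 1) + sin(2) + 3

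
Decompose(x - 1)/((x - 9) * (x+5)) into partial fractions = 3/(7*(x + 5)) + 4/(7*(x - 9))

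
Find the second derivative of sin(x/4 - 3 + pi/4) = -sin(x/4 - 3 + pi/4)/16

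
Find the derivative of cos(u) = -sin(u)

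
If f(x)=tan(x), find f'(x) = cos(x)^(-2)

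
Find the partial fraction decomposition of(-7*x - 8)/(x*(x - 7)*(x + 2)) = 1/(3*(x + 2)) - 19/(21*(x - 7)) + 4/(7*x)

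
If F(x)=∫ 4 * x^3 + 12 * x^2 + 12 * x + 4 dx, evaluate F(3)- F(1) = 240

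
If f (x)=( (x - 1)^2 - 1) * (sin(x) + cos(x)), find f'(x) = -x^2*sin(x) + x^2*cos(x) + 4*x*sin(x) - 2*sin(x) - 2*cos(x)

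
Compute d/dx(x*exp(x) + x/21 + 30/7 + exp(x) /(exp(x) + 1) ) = (21*x*exp(3*x) + 42*x*exp(2*x) + 21*x*exp(x) + 21*exp(3*x) + 43*exp(2*x) + 44*exp(x) + 1)/(21*exp(2*x) + 42*exp(x) + 21)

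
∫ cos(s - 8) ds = sin(s - 8) + C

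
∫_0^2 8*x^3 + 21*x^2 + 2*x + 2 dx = 96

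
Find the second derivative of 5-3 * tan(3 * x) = -54*sin(3*x)/cos(3*x)^3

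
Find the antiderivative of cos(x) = sin(x) + C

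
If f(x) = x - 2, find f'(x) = 1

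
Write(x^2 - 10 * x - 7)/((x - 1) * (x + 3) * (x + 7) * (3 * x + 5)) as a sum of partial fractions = -21/(32*(3*x + 5)) - 7/(32*(x + 7)) + 1/(2*(x + 3)) - 1/(16*(x - 1))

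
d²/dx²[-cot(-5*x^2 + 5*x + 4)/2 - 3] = 5*(-20*x^2*cos(-5*x^2 + 5*x + 4)/sin(-5*x^2 + 5*x + 4) + 20*x*cos(-5*x^2 + 5*x + 4)/sin(-5*x^2 + 5*x + 4) - 1 - 5*cos(-5*x^2 + 5*x + 4)/sin(-5*x^2 + 5*x + 4))/sin(-5*x^2 + 5*x + 4)^2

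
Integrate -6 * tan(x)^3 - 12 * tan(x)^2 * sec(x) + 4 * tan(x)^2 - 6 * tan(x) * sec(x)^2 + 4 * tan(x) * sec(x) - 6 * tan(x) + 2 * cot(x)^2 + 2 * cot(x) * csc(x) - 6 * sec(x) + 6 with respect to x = -3*(tan(x) + sec(x))^2 + 4*tan(x) - 2*cot(x) - 2*csc(x) + 4*sec(x) + C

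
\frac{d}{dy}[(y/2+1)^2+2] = y/2 + 1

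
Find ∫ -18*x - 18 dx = -9*x^2 - 18*x + C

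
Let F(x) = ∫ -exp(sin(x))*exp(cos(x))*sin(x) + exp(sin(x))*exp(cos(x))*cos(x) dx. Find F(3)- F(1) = -exp(cos(1) + sin(1)) + exp(cos(3) + sin(3))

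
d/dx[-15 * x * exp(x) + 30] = -15*x*exp(x) - 15*exp(x)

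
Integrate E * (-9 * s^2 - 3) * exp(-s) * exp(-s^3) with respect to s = 3*exp(-s^3 - s + 1) + C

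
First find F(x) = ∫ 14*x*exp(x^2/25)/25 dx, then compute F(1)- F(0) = -7 + 7*exp(1/25)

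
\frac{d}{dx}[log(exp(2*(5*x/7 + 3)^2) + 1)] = (100*x*exp(50*x^2/49 + 60*x/7 + 18) + 420*exp(50*x^2/49 + 60*x/7 + 18))/(49*exp(18)*exp(60*x/7)*exp(50*x^2/49) + 49)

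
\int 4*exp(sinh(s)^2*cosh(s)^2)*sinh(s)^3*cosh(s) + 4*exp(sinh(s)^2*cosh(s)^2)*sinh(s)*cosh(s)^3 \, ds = 2*exp(cosh(4*s)/8 - 1/8) + C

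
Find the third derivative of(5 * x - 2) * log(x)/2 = (-5*x - 4)/(2*x^3)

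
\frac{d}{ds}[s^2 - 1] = 2*s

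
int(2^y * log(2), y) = 2^y + C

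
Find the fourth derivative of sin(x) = sin(x)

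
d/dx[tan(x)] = cos(x)^(-2)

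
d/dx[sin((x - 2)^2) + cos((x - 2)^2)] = -2*x*sin(x^2 - 4*x + 4) + 2*x*cos(x^2 - 4*x + 4) + 4*sin(x^2 - 4*x + 4) - 4*cos(x^2 - 4*x + 4)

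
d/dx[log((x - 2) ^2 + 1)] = (2*x - 4)/(x^2 - 4*x + 5)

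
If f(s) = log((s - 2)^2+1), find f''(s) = (-2*s^2 + 8*s - 6)/(s^4 - 8*s^3 + 26*s^2 - 40*s + 25)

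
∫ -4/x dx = -4*log(x) + C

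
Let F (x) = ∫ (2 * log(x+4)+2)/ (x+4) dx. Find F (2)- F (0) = -(1 + log(4))^2 + (1 + log(6))^2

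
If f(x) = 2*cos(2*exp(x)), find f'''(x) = 4*(4*exp(2*x)*sin(2*exp(x)) - 6*exp(x)*cos(2*exp(x)) - sin(2*exp(x)))*exp(x)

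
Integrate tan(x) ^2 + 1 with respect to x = tan(x) + C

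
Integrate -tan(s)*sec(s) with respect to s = -sec(s) + C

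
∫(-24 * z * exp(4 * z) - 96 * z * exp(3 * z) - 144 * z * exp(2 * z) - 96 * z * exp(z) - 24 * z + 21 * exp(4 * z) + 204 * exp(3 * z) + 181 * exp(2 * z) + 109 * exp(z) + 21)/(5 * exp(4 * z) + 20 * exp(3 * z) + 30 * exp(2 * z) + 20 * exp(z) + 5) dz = (6*z*(7 - 4*z)*(exp(z) + 1)^3 + 50*(exp(z) + 1)^2*exp(z) + 5*(13*exp(z) + 1)*exp(2*z))/(10*(exp(z) + 1)^3) + C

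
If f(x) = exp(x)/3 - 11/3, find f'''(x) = exp(x)/3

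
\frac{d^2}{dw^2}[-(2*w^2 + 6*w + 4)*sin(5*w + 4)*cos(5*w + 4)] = 100*w^2*sin(10*w + 8) + 300*w*sin(10*w + 8) - 40*w*cos(10*w + 8) + 198*sin(10*w + 8) - 60*cos(10*w + 8)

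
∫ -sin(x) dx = cos(x) + C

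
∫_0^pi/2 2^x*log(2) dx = -1 + 2^(pi/2)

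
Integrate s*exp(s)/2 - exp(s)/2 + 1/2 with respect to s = (s - 2)*(exp(s) + 1)/2 + C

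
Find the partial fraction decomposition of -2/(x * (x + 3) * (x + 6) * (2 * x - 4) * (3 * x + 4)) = -81/(2800*(3*x + 4)) - 1/(2016*(x + 6)) + 1/(225*(x + 3)) - 1/(800*(x - 2)) + 1/(144*x)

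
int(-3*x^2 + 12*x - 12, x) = -x^3 + 6*x^2 - 12*x + C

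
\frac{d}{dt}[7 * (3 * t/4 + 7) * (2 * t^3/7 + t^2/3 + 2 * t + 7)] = 6*t^3 + 189*t^2/4 + 161*t/3 + 539/4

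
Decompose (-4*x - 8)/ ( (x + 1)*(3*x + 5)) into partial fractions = 2/(3*x + 5) - 2/(x + 1)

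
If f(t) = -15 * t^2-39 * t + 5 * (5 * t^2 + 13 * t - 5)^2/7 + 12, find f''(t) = 1500*t^2/7 + 3900*t/7 + 140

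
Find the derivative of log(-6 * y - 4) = 3/(3*y + 2)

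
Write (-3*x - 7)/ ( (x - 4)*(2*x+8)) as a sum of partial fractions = -5/(16*(x + 4)) - 19/(16*(x - 4))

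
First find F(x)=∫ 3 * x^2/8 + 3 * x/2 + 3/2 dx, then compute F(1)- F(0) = 19/8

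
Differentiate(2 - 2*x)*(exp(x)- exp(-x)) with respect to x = (-2*x*exp(2*x) - 2*x + 4)*exp(-x)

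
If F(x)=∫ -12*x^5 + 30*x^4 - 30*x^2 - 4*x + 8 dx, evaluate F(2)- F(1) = -8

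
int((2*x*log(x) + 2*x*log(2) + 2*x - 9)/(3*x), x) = (2*x - 9)*log(2*x)/3 + C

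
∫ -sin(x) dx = cos(x) + C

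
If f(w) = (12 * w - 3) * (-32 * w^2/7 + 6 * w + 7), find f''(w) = 1200/7 - 2304*w/7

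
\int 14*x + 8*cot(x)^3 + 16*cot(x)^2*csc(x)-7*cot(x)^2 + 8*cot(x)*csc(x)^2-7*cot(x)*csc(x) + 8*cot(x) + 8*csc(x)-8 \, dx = 7*x^2 - x - 4*(cot(x) + csc(x))^2 + 7*cot(x) + 7*csc(x) + C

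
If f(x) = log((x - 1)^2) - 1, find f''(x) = -2/(x^2 - 2*x + 1)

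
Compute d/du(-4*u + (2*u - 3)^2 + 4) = 8*u - 16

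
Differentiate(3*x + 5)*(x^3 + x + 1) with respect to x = 12*x^3 + 15*x^2 + 6*x + 8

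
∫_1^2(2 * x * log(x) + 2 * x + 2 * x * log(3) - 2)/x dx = 2*log(6)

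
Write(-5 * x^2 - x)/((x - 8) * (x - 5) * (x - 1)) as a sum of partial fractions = -3/(14*(x - 1)) + 65/(6*(x - 5)) - 328/(21*(x - 8))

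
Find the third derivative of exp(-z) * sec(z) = 2*(sin(z)/cos(z) + 3*sin(z)/cos(z)^3 + 1 - 3/cos(z)^2)*exp(-z)/cos(z)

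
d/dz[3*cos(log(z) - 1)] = -3*sin(log(z) - 1)/z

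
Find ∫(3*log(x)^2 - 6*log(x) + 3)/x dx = (log(x) - 1)^3 + C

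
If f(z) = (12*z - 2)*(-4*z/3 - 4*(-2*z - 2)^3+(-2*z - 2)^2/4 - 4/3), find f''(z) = 4608*z^2 + 6600*z + 1932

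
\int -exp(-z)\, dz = exp(-z) + C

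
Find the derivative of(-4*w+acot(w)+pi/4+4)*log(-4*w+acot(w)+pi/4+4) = (-4*w^2*log(-4*w + acot(w) + pi/4 + 4) - 4*w^2 - 5*log(-4*w + acot(w) + pi/4 + 4) - 5)/(w^2 + 1)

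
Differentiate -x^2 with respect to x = -2*x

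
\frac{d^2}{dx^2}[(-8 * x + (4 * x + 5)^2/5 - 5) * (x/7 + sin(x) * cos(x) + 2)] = -32*x^2*sin(2*x)/5 + 64*x*cos(2*x)/5 + 96*x/35 + 16*sin(2*x)/5 + 64/5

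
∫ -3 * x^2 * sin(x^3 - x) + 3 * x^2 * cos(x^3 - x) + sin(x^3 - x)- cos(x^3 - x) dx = sqrt(2)*cos(-x^3 + x + pi/4) + C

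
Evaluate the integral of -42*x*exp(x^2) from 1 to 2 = -21*exp(4) + 21*E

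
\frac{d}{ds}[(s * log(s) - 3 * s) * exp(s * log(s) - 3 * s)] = s*exp(s*log(s) - 3*s)*log(s)^2 - 5*s*exp(s*log(s) - 3*s)*log(s) + 6*s*exp(s*log(s) - 3*s) + exp(s*log(s) - 3*s)*log(s) - 2*exp(s*log(s) - 3*s)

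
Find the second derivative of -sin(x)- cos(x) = sin(x) + cos(x)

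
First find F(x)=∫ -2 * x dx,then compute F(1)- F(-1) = 0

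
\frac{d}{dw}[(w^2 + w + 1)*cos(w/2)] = -w^2*sin(w/2)/2 - w*sin(w/2)/2 + 2*w*cos(w/2) - sin(w/2)/2 + cos(w/2)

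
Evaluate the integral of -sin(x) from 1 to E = cos(E) - cos(1)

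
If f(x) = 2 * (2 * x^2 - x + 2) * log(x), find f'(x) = (8*x^2*log(x) + 4*x^2 - 2*x*log(x) - 2*x + 4)/x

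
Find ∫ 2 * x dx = x^2 + C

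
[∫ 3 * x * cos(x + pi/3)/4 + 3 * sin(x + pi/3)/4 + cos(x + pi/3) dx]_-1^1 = 3*sqrt(3)*cos(1)/4 + sin(1)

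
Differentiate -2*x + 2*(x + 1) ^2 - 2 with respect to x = 4*x + 2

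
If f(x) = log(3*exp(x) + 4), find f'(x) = 3*exp(x)/(3*exp(x) + 4)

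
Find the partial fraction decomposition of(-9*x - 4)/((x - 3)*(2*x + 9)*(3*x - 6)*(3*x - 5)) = -171/(148*(3*x - 5)) - 292/(21645*(2*x + 9)) + 22/(39*(x - 2)) - 31/(180*(x - 3))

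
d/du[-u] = -1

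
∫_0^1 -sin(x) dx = -1 + cos(1)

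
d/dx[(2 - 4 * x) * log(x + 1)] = (-4*x*log(x + 1) - 4*x - 4*log(x + 1) + 2)/(x + 1)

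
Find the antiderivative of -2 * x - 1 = -x^2 - x + C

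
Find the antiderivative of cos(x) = sin(x) + C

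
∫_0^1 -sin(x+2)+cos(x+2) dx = cos(3) - sin(2) + sin(3) - cos(2)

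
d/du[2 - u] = -1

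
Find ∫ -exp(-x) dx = exp(-x) + C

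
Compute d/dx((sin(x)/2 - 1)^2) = (sin(x)/2 - 1)*cos(x)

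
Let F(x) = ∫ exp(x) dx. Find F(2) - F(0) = -1 + exp(2)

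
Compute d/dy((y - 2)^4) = 4*y^3 - 24*y^2 + 48*y - 32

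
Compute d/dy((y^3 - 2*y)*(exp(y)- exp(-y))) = (y^3*exp(2*y) + y^3 + 3*y^2*exp(2*y) - 3*y^2 - 2*y*exp(2*y) - 2*y - 2*exp(2*y) + 2)*exp(-y)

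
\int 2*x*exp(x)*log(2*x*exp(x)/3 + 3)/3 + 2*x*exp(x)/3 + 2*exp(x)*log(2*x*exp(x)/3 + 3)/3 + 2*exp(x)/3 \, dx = (2*x*exp(x) + 9)*log(2*x*exp(x)/3 + 3)/3 + C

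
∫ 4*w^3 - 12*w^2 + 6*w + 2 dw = w^4 - 4*w^3 + 3*w^2 + 2*w + C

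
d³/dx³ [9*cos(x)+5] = 9*sin(x)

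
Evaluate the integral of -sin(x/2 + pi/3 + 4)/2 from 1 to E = -cos(pi/3 + 9/2) + cos(pi/3 + E/2 + 4)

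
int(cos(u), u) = sin(u) + C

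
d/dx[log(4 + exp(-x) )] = -1/(4*exp(x) + 1)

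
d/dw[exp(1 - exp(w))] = -exp(w - exp(w) + 1)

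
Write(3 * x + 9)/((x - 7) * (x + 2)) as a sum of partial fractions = -1/(3*(x + 2)) + 10/(3*(x - 7))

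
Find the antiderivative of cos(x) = sin(x) + C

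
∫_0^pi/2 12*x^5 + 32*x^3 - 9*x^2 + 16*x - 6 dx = -3*pi^3/8 - 3*pi + 2*(pi + pi^3/8)^2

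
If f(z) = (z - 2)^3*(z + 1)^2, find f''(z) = 20*z^3 - 48*z^2 + 6*z + 20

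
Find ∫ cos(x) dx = sin(x) + C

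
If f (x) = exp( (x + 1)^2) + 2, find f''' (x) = 8*x^3*exp(x^2 + 2*x + 1) + 24*x^2*exp(x^2 + 2*x + 1) + 36*x*exp(x^2 + 2*x + 1) + 20*exp(x^2 + 2*x + 1)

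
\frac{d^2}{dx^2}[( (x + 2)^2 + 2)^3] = 30*x^4 + 240*x^3 + 792*x^2 + 1248*x + 792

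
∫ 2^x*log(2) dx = 2^x + C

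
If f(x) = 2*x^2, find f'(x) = 4*x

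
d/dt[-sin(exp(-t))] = exp(-t)*cos(exp(-t))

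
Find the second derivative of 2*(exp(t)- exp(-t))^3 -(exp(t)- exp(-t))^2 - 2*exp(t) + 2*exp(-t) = (18*exp(6*t) - 4*exp(5*t) - 8*exp(4*t) + 8*exp(2*t) - 4*exp(t) - 18)*exp(-3*t)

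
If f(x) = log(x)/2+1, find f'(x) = 1/(2*x)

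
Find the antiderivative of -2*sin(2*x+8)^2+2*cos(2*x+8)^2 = sin(4*x + 16)/2 + C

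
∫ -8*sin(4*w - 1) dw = 2*cos(4*w - 1) + C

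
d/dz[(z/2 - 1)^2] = z/2 - 1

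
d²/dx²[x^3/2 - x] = 3*x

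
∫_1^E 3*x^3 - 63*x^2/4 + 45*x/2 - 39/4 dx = (-3 + 3*E/4)*(-1 + E)^3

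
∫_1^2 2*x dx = 3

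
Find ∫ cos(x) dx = sin(x) + C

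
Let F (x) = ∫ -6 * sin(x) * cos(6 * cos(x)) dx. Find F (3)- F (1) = -sin(6*cos(1)) + sin(6*cos(3))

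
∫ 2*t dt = t^2 + C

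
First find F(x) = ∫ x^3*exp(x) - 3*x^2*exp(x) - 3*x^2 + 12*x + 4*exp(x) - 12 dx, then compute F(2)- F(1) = -1 + E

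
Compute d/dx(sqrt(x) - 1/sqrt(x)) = (x + 1)/(2*x^(3/2))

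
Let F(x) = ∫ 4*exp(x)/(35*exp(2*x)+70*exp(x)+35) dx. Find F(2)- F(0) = -2/35 + 4*exp(2)/(35*(1 + exp(2)))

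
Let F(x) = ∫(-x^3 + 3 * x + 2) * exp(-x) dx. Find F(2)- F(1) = -8*exp(-1) + 27*exp(-2)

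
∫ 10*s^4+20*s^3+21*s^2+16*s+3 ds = 2*s^5 + 5*s^4 + 7*s^3 + 8*s^2 + 3*s + C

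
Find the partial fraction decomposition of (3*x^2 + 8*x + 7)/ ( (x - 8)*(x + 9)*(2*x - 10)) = 89/(238*(x + 9)) - 61/(42*(x - 5)) + 263/(102*(x - 8))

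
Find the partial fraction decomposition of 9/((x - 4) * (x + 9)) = -9/(13*(x + 9)) + 9/(13*(x - 4))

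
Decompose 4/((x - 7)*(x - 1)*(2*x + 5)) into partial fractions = 16/(133*(2*x + 5)) - 2/(21*(x - 1)) + 2/(57*(x - 7))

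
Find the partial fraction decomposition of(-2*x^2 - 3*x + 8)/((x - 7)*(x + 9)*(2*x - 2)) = -127/(320*(x + 9)) - 1/(40*(x - 1)) - 37/(64*(x - 7))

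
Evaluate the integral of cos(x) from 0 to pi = 0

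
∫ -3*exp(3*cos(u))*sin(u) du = exp(3*cos(u)) + C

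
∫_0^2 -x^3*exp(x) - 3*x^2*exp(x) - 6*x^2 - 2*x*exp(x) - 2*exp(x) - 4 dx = -12*exp(2) - 24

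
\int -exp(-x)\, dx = exp(-x) + C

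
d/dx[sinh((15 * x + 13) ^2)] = 30*(15*x + 13)*cosh(225*x^2 + 390*x + 169)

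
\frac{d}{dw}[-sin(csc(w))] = cos(csc(w))*cot(w)*csc(w)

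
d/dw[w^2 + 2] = 2*w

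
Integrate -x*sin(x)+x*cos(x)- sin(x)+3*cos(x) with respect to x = sqrt(2)*(x + 2)*sin(x + pi/4) + C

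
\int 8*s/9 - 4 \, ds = 4*s^2/9 - 4*s + C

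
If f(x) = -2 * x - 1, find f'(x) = -2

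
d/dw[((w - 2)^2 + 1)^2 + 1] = 4*w^3 - 24*w^2 + 52*w - 40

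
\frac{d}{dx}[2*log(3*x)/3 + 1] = 2/(3*x)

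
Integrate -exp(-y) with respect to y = exp(-y) + C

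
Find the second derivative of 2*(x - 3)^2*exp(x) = 2*x^2*exp(x) - 4*x*exp(x) - 2*exp(x)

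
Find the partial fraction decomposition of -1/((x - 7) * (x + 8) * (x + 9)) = -1/(16*(x + 9)) + 1/(15*(x + 8)) - 1/(240*(x - 7))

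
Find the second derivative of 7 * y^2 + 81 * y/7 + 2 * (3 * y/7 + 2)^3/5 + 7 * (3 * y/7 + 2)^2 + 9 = 324*y/1715 + 4276/245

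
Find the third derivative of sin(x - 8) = -cos(x - 8)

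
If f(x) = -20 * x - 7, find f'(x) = -20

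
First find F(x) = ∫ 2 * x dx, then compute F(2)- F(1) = 3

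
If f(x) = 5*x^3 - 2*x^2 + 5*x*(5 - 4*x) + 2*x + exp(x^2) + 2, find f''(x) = 4*x^2*exp(x^2) + 30*x + 2*exp(x^2) - 44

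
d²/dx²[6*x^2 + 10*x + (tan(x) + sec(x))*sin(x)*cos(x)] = -4*sin(x)^2 - sin(x) + 14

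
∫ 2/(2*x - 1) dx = log(2 - 4*x) + C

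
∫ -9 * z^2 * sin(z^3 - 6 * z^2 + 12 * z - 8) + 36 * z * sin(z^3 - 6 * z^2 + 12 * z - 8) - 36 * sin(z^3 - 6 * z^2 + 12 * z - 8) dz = 3*cos((z - 2)^3) + C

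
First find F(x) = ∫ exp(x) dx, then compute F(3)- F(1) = -E + exp(3)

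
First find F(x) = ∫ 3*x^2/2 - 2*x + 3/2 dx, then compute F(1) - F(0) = 1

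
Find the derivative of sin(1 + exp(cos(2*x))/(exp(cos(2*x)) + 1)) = -2*exp(cos(2*x))*sin(2*x)*cos(1 + E/(exp(2*sin(x)^2) + E))/(1 + E*exp(-2*sin(x)^2))^2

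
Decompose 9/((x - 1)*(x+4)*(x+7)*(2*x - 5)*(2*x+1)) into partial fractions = 4/(91*(2*x + 1)) + 4/(247*(2*x - 5)) + 3/(1976*(x + 7)) - 3/(455*(x + 4)) - 1/(40*(x - 1))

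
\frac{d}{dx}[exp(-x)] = -exp(-x)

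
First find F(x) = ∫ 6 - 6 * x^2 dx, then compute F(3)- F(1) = -40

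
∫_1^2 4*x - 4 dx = 2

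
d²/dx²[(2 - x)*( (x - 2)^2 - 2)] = 12 - 6*x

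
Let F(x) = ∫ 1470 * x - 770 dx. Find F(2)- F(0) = 1400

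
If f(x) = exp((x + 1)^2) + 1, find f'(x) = 2*x*exp(x^2 + 2*x + 1) + 2*exp(x^2 + 2*x + 1)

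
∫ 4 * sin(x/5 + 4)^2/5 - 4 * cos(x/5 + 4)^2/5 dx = -2*sin(2*x/5 + 8) + C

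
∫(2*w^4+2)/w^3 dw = (w^4 - 1)/w^2 + C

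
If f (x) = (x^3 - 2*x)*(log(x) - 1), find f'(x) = 3*x^2*log(x) - 2*x^2 - 2*log(x)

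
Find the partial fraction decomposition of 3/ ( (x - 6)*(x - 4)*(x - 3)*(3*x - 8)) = -81/(40*(3*x - 8)) + 1/(x - 3) - 3/(8*(x - 4)) + 1/(20*(x - 6))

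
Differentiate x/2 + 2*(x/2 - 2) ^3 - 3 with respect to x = 3*x^2/4 - 6*x + 25/2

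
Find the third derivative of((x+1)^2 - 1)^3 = 120*x^3 + 360*x^2 + 288*x + 48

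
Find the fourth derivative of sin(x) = sin(x)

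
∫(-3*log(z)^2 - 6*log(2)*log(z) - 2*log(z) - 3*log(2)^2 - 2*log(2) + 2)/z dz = (-log(2*z)^2 - log(2*z) + 2)*log(2*z) + C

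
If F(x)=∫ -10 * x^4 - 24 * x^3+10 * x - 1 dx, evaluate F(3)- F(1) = -926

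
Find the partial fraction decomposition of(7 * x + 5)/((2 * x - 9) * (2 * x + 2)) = 73/(22*(2*x - 9)) + 1/(11*(x + 1))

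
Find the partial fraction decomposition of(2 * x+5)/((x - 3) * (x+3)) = 1/(6*(x + 3)) + 11/(6*(x - 3))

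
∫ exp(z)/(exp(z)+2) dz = log(2*exp(z) + 4) + C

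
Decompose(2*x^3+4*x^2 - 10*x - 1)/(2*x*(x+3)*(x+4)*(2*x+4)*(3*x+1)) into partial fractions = -219/(1760*(3*x + 1)) - 25/(352*(x + 4)) - 11/(96*(x + 3)) + 19/(80*(x + 2)) - 1/(96*x)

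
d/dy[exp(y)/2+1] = exp(y)/2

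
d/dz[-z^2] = -2*z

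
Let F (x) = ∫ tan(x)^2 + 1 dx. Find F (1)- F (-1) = 2*tan(1)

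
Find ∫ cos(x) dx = sin(x) + C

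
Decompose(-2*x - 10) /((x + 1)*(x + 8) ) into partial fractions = -6/(7*(x + 8)) - 8/(7*(x + 1))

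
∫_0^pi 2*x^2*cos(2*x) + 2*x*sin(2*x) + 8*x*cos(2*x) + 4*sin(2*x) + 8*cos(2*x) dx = 0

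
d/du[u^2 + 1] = 2*u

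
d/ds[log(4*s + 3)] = 4/(4*s + 3)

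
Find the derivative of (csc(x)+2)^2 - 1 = -2*(2 + 1/sin(x))*cos(x)/sin(x)^2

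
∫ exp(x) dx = exp(x) + C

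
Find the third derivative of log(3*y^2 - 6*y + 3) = 4/(y^3 - 3*y^2 + 3*y - 1)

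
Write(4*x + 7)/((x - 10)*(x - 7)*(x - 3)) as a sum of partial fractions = 19/(28*(x - 3)) - 35/(12*(x - 7)) + 47/(21*(x - 10))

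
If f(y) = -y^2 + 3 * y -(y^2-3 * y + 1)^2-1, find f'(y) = -4*y^3 + 18*y^2 - 24*y + 9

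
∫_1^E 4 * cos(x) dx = -4*sin(1) + 4*sin(E)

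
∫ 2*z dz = z^2 + C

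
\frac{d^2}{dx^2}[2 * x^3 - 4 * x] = 12*x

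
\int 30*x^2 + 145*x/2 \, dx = 10*x^3 + 145*x^2/4 + C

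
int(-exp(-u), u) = exp(-u) + C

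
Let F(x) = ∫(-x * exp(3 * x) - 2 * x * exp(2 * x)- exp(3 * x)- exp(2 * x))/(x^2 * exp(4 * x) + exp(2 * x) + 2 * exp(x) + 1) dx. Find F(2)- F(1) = -acot(exp(2)/(1 + E)) + acot(2*exp(4)/(1 + exp(2)))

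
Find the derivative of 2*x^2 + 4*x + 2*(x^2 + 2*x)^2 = 8*x^3 + 24*x^2 + 20*x + 4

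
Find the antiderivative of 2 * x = x^2 + C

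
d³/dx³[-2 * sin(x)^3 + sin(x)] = (41 - 54*cos(x)^2)*cos(x)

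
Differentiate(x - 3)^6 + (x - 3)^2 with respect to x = 6*x^5 - 90*x^4 + 540*x^3 - 1620*x^2 + 2432*x - 1464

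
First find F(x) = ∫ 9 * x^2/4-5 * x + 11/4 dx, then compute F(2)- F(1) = 1/2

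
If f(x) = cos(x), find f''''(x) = cos(x)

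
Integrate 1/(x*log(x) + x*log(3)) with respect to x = log(2*log(3*x)) + C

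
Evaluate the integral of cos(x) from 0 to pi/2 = 1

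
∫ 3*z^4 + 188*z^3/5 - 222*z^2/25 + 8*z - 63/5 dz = 3*z^5/5 + 47*z^4/5 - 74*z^3/25 + 4*z^2 - 63*z/5 + C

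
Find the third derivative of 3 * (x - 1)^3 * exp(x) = 3*x^3*exp(x) + 18*x^2*exp(x) + 9*x*exp(x) - 12*exp(x)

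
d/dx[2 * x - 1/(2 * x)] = (4*x^2 + 1)/(2*x^2)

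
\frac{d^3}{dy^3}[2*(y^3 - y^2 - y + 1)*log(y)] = (12*y^3*log(y) + 22*y^3 - 4*y^2 + 2*y + 4)/y^3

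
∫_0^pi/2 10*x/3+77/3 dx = -10 + (2 + 5*pi/2)*(pi/6 + 5)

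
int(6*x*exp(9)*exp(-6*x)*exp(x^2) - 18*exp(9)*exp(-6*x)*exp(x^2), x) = 3*exp((x - 3)^2) + C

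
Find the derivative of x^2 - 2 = 2*x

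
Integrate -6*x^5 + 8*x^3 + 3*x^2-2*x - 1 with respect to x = -x^6 + 2*x^4 + x^3 - x^2 - x + C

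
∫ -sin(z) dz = cos(z) + C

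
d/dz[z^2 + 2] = 2*z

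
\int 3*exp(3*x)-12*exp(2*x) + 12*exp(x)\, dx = (exp(x) - 2)^3 + C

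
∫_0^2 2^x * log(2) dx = 3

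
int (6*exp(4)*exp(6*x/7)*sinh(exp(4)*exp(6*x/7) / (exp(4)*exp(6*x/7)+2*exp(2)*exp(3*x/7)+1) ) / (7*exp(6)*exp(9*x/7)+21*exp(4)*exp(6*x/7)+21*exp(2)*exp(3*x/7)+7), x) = cosh(exp(6*x/7 + 4)/(exp(3*x/7 + 2) + 1)^2) + C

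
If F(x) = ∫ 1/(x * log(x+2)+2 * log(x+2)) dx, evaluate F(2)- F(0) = log(2)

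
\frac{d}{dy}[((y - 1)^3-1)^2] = 6*y^5 - 30*y^4 + 60*y^3 - 66*y^2 + 42*y - 12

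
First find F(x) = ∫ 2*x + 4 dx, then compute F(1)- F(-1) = 8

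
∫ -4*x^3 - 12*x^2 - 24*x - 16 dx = -x^4 - 4*x^3 - 12*x^2 - 16*x + C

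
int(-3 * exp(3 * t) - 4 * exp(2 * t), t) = (-exp(t) - 2)*exp(2*t) + C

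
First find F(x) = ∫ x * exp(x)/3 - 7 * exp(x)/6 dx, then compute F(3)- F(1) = -exp(3)/2 + 7*E/6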